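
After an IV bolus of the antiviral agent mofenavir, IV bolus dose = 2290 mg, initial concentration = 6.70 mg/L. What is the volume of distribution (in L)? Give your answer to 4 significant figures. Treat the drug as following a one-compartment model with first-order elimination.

Vd = Dose / C₀ = 2290 / 6.70 = 341.8 L

341.8 L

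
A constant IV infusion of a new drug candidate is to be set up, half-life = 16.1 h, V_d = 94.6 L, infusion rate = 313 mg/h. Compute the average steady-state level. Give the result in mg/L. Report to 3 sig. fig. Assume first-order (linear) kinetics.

76.9 mg/L

k = ln2 / t½ = 0.693147 / 16.1 = 0.04305 h⁻¹
CL = k × Vd = 0.04305 × 94.6 = 4.073 L/h
At steady state Css = R₀ / CL = 313 / 4.073 = 76.85 mg/L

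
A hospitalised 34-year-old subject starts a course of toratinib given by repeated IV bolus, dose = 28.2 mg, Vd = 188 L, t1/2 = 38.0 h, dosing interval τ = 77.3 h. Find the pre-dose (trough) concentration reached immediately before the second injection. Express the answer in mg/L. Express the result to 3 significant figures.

C₀ per dose = Dose / Vd = 28.2 / 188 = 0.1500 mg/L
k = ln2 / t½ = 0.693147 / 38.0 = 0.01824 h⁻¹
Fraction remaining after one interval: r = e^(−kτ) = e^(−0.01824 × 77.3) = 0.2442
Before dose 2, 1 dose has been given (aged 1τ).
C_trough = C₀ × r = 0.1500 × 0.2442 = 0.03663 mg/L

0.0366 mg/L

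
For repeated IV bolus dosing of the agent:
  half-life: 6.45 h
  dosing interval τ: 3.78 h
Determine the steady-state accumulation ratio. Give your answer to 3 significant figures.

3.00

k = ln2 / t½ = 0.693147 / 6.45 = 0.1075 h⁻¹
e^(−kτ) = e^(−0.1075 × 3.78) = 0.6661
Accumulation ratio R = 1 / (1 − e^(−kτ)) = 1 / (1 − 0.6661) = 2.995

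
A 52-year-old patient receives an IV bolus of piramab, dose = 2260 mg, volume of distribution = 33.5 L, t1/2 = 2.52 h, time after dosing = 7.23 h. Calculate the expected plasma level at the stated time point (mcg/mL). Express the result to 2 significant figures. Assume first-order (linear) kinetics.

9.2 mcg/mL

C₀ = Dose / Vd = 2260 / 33.5 = 67.46 mg/L
k = ln2 / t½ = 0.693147 / 2.52 = 0.2751 h⁻¹
C = C₀ · e^(−k·t) = 67.46 × e^(−0.2751 × 7.23)
  = 67.46 × 0.1368 = 9.229 mg/L
(9.229 mg/L = 9.229 mcg/mL)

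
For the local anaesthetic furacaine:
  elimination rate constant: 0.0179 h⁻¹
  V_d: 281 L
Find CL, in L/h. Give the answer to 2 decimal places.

CL = k × Vd = 0.0179 × 281 = 5.030 L/h

5.03 L/h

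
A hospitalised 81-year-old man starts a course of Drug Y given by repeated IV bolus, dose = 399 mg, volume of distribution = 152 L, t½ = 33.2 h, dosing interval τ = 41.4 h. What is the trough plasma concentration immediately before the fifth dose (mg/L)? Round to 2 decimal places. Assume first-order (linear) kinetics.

C₀ per dose = Dose / Vd = 399 / 152 = 2.625 mg/L
k = ln2 / t½ = 0.693147 / 33.2 = 0.02088 h⁻¹
Fraction remaining after one interval: r = e^(−kτ) = e^(−0.02088 × 41.4) = 0.4213
Before dose 5, 4 doses have been given (aged 1τ, 2τ, 3τ, 4τ).
C_trough = C₀ × (r + r² + … + r^4) = C₀ × r(1−r^4)/(1−r)
        = 2.625 × 0.4213 × (1 − 0.03150) / (1 − 0.4213) = 1.851 mg/L

1.85 mg/L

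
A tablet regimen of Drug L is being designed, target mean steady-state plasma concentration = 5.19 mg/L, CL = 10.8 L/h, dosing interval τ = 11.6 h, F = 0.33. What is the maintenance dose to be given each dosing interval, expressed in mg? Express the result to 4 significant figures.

1970 mg

At steady state, F × (Dose/τ) = Css × CL.
Dose = Css × CL × τ / F = 5.19 × 10.80 × 11.6 / 0.33 = 1970 mg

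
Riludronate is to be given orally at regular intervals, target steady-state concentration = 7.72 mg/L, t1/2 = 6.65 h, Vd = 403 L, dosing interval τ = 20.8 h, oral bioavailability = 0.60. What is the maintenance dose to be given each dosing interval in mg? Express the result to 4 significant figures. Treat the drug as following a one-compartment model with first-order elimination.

11240 mg

k = ln2 / t½ = 0.693147 / 6.65 = 0.1042 h⁻¹
CL = k × Vd = 0.1042 × 403 = 41.99 L/h
At steady state, F × (Dose/τ) = Css × CL.
Dose = Css × CL × τ / F = 7.72 × 41.99 × 20.8 / 0.60 = 11240 mg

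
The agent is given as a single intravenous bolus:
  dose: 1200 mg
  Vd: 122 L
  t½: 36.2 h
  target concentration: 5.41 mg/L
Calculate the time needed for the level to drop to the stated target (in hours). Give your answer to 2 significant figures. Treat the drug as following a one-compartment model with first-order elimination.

C₀ = Dose / Vd = 1200 / 122 = 9.836 mg/L
k = ln2 / t½ = 0.693147 / 36.2 = 0.01915 h⁻¹
t = ln(C₀ / C) / k = ln(9.836 / 5.41) / 0.01915
  = ln(1.818) / 0.01915 = 0.5977 / 0.01915 = 31.21 h

31 h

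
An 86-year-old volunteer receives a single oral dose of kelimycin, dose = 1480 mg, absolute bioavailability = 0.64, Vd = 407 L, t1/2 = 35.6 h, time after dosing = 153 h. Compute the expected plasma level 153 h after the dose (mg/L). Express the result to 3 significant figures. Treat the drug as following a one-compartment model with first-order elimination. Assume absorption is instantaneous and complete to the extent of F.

Amount reaching circulation = F × Dose = 0.64 × 1480 = 947.2 mg
C₀ = F·Dose / Vd = 947.2 / 407 = 2.327 mg/L
k = ln2 / t½ = 0.693147 / 35.6 = 0.01947 h⁻¹
C = C₀ · e^(−k·t) = 2.327 × e^(−0.01947 × 153)
  = 2.327 × 0.05085 = 0.1183 mg/L

0.118 mg/L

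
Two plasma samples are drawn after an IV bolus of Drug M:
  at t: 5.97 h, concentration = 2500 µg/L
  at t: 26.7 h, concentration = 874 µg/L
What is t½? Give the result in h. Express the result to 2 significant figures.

k = ln(C₁/C₂) / (t₂ − t₁) = ln(2500/874) / (26.7 − 5.97)
  = 1.051 / 20.73 = 0.05070 h⁻¹
t½ = ln2 / k = 0.693147 / 0.05070 = 13.67 h

14 h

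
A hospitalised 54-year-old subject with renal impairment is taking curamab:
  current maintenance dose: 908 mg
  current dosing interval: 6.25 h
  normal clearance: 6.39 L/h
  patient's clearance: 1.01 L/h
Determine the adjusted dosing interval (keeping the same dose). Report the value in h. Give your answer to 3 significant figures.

To keep the same average steady-state level, dosing rate must scale with clearance.
CL ratio = 1.01 / 6.39 = 0.1581
New interval (same dose) = 6.25 / 0.1581 = 39.53 h

39.5 h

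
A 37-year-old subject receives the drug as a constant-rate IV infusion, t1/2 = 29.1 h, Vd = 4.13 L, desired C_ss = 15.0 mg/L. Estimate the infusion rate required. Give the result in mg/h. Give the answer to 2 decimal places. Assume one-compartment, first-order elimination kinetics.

k = ln2 / t½ = 0.693147 / 29.1 = 0.02382 h⁻¹
CL = k × Vd = 0.02382 × 4.13 = 0.09838 L/h
At steady state, infusion rate R₀ = Css × CL = 15.0 × 0.09838 = 1.476 mg/h

1.48 mg/h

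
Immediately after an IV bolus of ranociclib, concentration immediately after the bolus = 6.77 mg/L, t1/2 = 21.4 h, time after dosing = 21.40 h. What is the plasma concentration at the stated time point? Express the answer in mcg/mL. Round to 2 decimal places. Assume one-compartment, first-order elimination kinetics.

3.39 mcg/mL

k = ln2 / t½ = 0.693147 / 21.4 = 0.03239 h⁻¹
t / t½ = 21.40 / 21.4 = 1 half-lives
C = C₀ × (1/2)^1 = 6.770 × 0.5000 = 3.385 mg/L
(3.385 mg/L = 3.385 mcg/mL)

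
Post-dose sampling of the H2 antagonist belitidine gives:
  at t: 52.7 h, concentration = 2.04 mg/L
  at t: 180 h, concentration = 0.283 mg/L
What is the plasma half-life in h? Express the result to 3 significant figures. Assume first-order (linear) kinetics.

44.7 h

k = ln(C₁/C₂) / (t₂ − t₁) = ln(2.04/0.283) / (180 − 52.7)
  = 1.975 / 127.3 = 0.01551 h⁻¹
t½ = ln2 / k = 0.693147 / 0.01551 = 44.69 h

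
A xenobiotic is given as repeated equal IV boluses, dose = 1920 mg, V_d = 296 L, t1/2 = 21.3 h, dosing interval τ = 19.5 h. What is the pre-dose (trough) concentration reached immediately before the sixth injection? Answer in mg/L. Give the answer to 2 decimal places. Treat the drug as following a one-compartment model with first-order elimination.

7.01 mg/L

C₀ per dose = Dose / Vd = 1920 / 296 = 6.486 mg/L
k = ln2 / t½ = 0.693147 / 21.3 = 0.03254 h⁻¹
Fraction remaining after one interval: r = e^(−kτ) = e^(−0.03254 × 19.5) = 0.5302
Before dose 6, 5 doses have been given (aged 1τ, 2τ, 3τ, 4τ, 5τ).
C_trough = C₀ × (r + r² + … + r^5) = C₀ × r(1−r^5)/(1−r)
        = 6.486 × 0.5302 × (1 − 0.04190) / (1 − 0.5302) = 7.013 mg/L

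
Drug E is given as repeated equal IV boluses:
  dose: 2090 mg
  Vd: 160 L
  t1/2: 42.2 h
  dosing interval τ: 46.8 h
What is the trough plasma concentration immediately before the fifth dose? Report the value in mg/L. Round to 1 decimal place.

C₀ per dose = Dose / Vd = 2090 / 160 = 13.06 mg/L
k = ln2 / t½ = 0.693147 / 42.2 = 0.01643 h⁻¹
Fraction remaining after one interval: r = e^(−kτ) = e^(−0.01643 × 46.8) = 0.4635
Before dose 5, 4 doses have been given (aged 1τ, 2τ, 3τ, 4τ).
C_trough = C₀ × (r + r² + … + r^4) = C₀ × r(1−r^4)/(1−r)
        = 13.06 × 0.4635 × (1 − 0.04615) / (1 − 0.4635) = 10.76 mg/L

10.8 mg/L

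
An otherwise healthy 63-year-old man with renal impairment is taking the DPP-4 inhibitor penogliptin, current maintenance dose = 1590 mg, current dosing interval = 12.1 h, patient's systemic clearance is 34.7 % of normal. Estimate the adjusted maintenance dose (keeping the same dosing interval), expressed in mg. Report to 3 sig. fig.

To keep the same average steady-state level, dosing rate must scale with clearance.
CL ratio = 34.7 / 100 = 0.3470
New dose (same interval) = 1590 × 0.3470 = 551.7 mg

552 mg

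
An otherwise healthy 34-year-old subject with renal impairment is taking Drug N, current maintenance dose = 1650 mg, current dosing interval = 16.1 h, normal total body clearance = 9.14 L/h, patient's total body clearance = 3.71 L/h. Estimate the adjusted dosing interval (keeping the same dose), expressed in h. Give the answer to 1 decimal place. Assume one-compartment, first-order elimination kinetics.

To keep the same average steady-state level, dosing rate must scale with clearance.
CL ratio = 3.71 / 9.14 = 0.4059
New interval (same dose) = 16.1 / 0.4059 = 39.66 h

39.7 h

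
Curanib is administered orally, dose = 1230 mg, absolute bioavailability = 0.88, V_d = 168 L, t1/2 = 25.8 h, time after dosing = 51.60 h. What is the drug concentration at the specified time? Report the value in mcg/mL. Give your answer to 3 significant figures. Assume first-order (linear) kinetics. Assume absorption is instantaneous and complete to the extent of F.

Amount reaching circulation = F × Dose = 0.88 × 1230 = 1082 mg
C₀ = F·Dose / Vd = 1082 / 168 = 6.440 mg/L
k = ln2 / t½ = 0.693147 / 25.8 = 0.02687 h⁻¹
t / t½ = 51.60 / 25.8 = 2 half-lives
C = C₀ × (1/2)^2 = 6.440 × 0.2500 = 1.610 mg/L
(1.610 mg/L = 1.610 mcg/mL)

1.61 mcg/mL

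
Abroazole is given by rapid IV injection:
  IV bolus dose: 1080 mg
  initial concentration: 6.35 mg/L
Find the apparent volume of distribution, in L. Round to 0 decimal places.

170 L

Vd = Dose / C₀ = 1080 / 6.35 = 170.1 L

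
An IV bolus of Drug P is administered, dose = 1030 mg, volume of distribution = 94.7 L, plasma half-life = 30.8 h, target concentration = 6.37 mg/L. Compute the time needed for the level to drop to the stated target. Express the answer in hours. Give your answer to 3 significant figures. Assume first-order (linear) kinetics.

C₀ = Dose / Vd = 1030 / 94.7 = 10.88 mg/L
k = ln2 / t½ = 0.693147 / 30.8 = 0.02250 h⁻¹
t = ln(C₀ / C) / k = ln(10.88 / 6.37) / 0.02250
  = ln(1.708) / 0.02250 = 0.5353 / 0.02250 = 23.79 h

23.8 h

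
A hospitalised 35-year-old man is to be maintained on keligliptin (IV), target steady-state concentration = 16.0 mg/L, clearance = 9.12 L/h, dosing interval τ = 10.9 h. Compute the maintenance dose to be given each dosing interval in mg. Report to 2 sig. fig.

At steady state, Dose/τ = Css × CL.
Dose = Css × CL × τ = 16.0 × 9.120 × 10.9 = 1591 mg

1600 mg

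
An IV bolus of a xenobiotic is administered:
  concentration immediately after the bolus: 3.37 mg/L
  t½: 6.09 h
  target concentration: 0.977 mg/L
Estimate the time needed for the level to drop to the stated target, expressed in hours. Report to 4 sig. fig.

k = ln2 / t½ = 0.693147 / 6.09 = 0.1138 h⁻¹
t = ln(C₀ / C) / k = ln(3.370 / 0.977) / 0.1138
  = ln(3.449) / 0.1138 = 1.238 / 0.1138 = 10.88 h

10.88 h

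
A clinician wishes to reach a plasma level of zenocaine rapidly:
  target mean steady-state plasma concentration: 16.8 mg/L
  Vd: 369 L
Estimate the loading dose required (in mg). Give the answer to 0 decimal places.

6199 mg

LD = Css × Vd = 16.8 × 369 = 6199 mg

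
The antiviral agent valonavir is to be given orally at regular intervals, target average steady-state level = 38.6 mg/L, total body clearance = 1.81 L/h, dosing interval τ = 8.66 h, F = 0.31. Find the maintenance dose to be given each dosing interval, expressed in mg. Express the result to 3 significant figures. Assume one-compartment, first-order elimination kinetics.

At steady state, F × (Dose/τ) = Css × CL.
Dose = Css × CL × τ / F = 38.6 × 1.810 × 8.66 / 0.31 = 1952 mg

1950 mg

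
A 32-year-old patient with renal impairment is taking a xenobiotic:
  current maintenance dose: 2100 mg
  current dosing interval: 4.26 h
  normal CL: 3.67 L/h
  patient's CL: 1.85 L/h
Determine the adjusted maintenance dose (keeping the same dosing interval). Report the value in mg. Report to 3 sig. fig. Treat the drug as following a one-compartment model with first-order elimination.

To keep the same average steady-state level, dosing rate must scale with clearance.
CL ratio = 1.85 / 3.67 = 0.5041
New dose (same interval) = 2100 × 0.5041 = 1059 mg

1060 mg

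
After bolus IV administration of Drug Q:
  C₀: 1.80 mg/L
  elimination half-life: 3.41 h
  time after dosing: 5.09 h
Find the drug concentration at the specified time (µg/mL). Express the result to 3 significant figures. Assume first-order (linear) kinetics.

k = ln2 / t½ = 0.693147 / 3.41 = 0.2033 h⁻¹
C = C₀ · e^(−k·t) = 1.800 × e^(−0.2033 × 5.09)
  = 1.800 × 0.3553 = 0.6395 mg/L
(0.6395 mg/L = 0.6395 µg/mL)

0.640 µg/mL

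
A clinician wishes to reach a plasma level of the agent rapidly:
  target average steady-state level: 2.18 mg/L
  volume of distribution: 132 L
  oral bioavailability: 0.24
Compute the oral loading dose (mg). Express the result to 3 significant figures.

LD = Css × Vd / F = 2.18 × 132 / 0.24 = 1199 mg

1200 mg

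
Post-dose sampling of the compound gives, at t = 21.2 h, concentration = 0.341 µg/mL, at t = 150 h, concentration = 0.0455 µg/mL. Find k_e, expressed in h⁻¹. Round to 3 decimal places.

k = ln(C₁/C₂) / (t₂ − t₁) = ln(0.341/0.0455) / (150 − 21.2)
  = 2.014 / 128.8 = 0.01564 h⁻¹

0.016 h⁻¹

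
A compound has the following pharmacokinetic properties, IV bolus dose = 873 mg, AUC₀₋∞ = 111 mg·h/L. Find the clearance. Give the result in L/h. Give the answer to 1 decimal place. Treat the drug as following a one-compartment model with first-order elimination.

7.9 L/h

CL = Dose / AUC = 873 / 111 = 7.865 L/h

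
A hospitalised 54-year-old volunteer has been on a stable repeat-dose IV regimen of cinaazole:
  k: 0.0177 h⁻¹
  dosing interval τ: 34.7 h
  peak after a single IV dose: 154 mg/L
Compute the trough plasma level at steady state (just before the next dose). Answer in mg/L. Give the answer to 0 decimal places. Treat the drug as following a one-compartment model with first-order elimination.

e^(−kτ) = e^(−0.01770 × 34.7) = 0.5411
Accumulation ratio R = 1 / (1 − e^(−kτ)) = 1 / (1 − 0.5411) = 2.179
Steady-state trough = C₀ × R × e^(−kτ) = 154 × 2.179 × 0.5411 = 181.6 mg/L

182 mg/L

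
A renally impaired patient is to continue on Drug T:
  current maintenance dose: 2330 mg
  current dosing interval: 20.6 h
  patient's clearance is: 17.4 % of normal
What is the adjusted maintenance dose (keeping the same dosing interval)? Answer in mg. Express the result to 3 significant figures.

405 mg

To keep the same average steady-state level, dosing rate must scale with clearance.
CL ratio = 17.4 / 100 = 0.1740
New dose (same interval) = 2330 × 0.1740 = 405.4 mg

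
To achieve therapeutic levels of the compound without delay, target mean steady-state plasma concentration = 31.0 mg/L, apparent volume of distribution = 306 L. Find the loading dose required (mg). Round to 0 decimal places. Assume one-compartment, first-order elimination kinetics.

LD = Css × Vd = 31.0 × 306 = 9486 mg

9486 mg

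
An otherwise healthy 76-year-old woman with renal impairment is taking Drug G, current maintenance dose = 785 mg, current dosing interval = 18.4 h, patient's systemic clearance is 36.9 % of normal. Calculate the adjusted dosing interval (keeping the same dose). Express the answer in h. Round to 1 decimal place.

49.9 h

To keep the same average steady-state level, dosing rate must scale with clearance.
CL ratio = 36.9 / 100 = 0.3690
New interval (same dose) = 18.4 / 0.3690 = 49.86 h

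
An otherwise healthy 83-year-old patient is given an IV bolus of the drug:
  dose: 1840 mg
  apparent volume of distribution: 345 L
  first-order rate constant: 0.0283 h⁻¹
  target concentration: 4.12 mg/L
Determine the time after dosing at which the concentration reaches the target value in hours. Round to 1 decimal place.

9.1 h

C₀ = Dose / Vd = 1840 / 345 = 5.333 mg/L
t = ln(C₀ / C) / k = ln(5.333 / 4.12) / 0.02830
  = ln(1.294) / 0.02830 = 0.2577 / 0.02830 = 9.106 h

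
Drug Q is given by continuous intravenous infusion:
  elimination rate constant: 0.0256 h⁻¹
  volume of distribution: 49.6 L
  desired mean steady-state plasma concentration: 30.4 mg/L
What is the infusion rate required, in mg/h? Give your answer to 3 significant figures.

38.6 mg/h

CL = k × Vd = 0.02560 × 49.6 = 1.270 L/h
At steady state, infusion rate R₀ = Css × CL = 30.4 × 1.270 = 38.61 mg/h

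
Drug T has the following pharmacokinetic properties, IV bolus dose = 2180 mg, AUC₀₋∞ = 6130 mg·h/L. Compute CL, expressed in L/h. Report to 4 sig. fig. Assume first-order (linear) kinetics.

CL = Dose / AUC = 2180 / 6130 = 0.3556 L/h

0.3556 L/h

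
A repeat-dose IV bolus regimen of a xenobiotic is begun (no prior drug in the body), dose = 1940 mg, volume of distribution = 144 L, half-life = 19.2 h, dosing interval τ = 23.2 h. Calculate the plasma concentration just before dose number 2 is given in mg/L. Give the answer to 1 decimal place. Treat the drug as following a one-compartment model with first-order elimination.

5.8 mg/L

C₀ per dose = Dose / Vd = 1940 / 144 = 13.47 mg/L
k = ln2 / t½ = 0.693147 / 19.2 = 0.03610 h⁻¹
Fraction remaining after one interval: r = e^(−kτ) = e^(−0.03610 × 23.2) = 0.4328
Before dose 2, 1 dose has been given (aged 1τ).
C_trough = C₀ × r = 13.47 × 0.4328 = 5.830 mg/L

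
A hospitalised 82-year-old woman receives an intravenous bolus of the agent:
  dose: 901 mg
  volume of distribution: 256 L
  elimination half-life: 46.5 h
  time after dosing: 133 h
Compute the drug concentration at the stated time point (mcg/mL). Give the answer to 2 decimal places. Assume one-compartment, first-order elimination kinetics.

C₀ = Dose / Vd = 901.0 / 256 = 3.520 mg/L
k = ln2 / t½ = 0.693147 / 46.5 = 0.01491 h⁻¹
C = C₀ · e^(−k·t) = 3.520 × e^(−0.01491 × 133)
  = 3.520 × 0.1377 = 0.4847 mg/L
(0.4847 mg/L = 0.4847 mcg/mL)

0.48 mcg/mL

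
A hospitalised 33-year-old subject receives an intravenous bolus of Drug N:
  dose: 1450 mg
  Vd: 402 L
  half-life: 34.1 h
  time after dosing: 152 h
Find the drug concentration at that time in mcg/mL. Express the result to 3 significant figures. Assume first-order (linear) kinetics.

0.164 mcg/mL

C₀ = Dose / Vd = 1450 / 402 = 3.607 mg/L
k = ln2 / t½ = 0.693147 / 34.1 = 0.02033 h⁻¹
C = C₀ · e^(−k·t) = 3.607 × e^(−0.02033 × 152)
  = 3.607 × 0.04549 = 0.1641 mg/L
(0.1641 mg/L = 0.1641 mcg/mL)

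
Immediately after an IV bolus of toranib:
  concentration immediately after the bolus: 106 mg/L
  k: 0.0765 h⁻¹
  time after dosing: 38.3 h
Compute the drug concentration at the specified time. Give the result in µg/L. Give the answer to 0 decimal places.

5660 µg/L

C = C₀ · e^(−k·t) = 106.0 × e^(−0.07650 × 38.3)
  = 106.0 × 0.05340 = 5.660 mg/L
Convert: 5.660 mg/L × 1000 = 5660 µg/L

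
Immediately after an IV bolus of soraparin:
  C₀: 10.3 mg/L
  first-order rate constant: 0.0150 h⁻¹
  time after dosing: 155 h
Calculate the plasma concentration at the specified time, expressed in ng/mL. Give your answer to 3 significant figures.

1010 ng/mL

C = C₀ · e^(−k·t) = 10.30 × e^(−0.01500 × 155)
  = 10.30 × 0.09778 = 1.007 mg/L
Convert: 1.007 mg/L × 1000 = 1007 ng/mL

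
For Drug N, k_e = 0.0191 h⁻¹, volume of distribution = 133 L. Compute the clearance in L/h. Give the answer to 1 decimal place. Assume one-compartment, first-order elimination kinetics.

CL = k × Vd = 0.0191 × 133 = 2.540 L/h

2.5 L/h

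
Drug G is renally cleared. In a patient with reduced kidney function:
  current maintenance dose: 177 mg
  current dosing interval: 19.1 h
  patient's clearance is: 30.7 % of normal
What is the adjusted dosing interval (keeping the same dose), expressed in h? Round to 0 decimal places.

To keep the same average steady-state level, dosing rate must scale with clearance.
CL ratio = 30.7 / 100 = 0.3070
New interval (same dose) = 19.1 / 0.3070 = 62.21 h

62 h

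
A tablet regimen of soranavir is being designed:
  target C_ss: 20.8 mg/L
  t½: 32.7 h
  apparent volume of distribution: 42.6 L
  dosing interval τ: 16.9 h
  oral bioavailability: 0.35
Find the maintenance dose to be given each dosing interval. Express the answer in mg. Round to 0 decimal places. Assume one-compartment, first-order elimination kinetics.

k = ln2 / t½ = 0.693147 / 32.7 = 0.02120 h⁻¹
CL = k × Vd = 0.02120 × 42.6 = 0.9031 L/h
At steady state, F × (Dose/τ) = Css × CL.
Dose = Css × CL × τ / F = 20.8 × 0.9031 × 16.9 / 0.35 = 907.0 mg

907 mg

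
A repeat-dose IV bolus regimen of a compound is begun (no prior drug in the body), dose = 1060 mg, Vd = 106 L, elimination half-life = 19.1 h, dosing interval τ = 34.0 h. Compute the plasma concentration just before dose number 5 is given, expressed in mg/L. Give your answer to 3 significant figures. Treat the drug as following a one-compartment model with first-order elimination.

C₀ per dose = Dose / Vd = 1060 / 106 = 10.00 mg/L
k = ln2 / t½ = 0.693147 / 19.1 = 0.03629 h⁻¹
Fraction remaining after one interval: r = e^(−kτ) = e^(−0.03629 × 34.0) = 0.2912
Before dose 5, 4 doses have been given (aged 1τ, 2τ, 3τ, 4τ).
C_trough = C₀ × (r + r² + … + r^4) = C₀ × r(1−r^4)/(1−r)
        = 10.00 × 0.2912 × (1 − 0.007191) / (1 − 0.2912) = 4.079 mg/L

4.08 mg/L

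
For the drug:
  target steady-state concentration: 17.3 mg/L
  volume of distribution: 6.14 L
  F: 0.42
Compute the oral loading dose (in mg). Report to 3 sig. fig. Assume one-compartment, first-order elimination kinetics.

LD = Css × Vd / F = 17.3 × 6.14 / 0.42 = 252.9 mg

253 mg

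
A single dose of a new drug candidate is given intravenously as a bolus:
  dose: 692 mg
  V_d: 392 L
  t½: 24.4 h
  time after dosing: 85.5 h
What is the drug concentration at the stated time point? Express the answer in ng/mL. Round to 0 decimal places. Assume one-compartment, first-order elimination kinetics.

C₀ = Dose / Vd = 692.0 / 392 = 1.765 mg/L
k = ln2 / t½ = 0.693147 / 24.4 = 0.02841 h⁻¹
C = C₀ · e^(−k·t) = 1.765 × e^(−0.02841 × 85.5)
  = 1.765 × 0.08812 = 0.1555 mg/L
Convert: 0.1555 mg/L × 1000 = 155.5 ng/mL

156 ng/mL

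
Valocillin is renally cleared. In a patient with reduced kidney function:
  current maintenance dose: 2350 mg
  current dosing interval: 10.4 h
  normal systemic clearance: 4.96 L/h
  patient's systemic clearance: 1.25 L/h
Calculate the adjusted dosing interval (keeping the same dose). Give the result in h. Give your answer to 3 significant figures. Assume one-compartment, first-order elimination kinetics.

To keep the same average steady-state level, dosing rate must scale with clearance.
CL ratio = 1.25 / 4.96 = 0.2520
New interval (same dose) = 10.4 / 0.2520 = 41.27 h

41.3 h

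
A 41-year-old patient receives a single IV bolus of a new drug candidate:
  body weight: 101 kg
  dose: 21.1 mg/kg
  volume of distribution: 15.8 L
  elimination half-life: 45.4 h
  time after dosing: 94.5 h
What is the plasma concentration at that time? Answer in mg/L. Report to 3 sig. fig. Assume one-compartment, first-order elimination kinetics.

31.9 mg/L

Total dose = 21.1 × 101 = 2131 mg
C₀ = Dose / Vd = 2131 / 15.8 = 134.9 mg/L
k = ln2 / t½ = 0.693147 / 45.4 = 0.01527 h⁻¹
C = C₀ · e^(−k·t) = 134.9 × e^(−0.01527 × 94.5)
  = 134.9 × 0.2362 = 31.86 mg/L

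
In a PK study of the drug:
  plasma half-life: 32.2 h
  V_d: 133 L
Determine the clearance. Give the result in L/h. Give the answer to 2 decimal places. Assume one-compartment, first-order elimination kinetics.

k = ln2 / t½ = 0.693147 / 32.2 = 0.02153 h⁻¹
CL = k × Vd = 0.02153 × 133 = 2.863 L/h

2.86 L/h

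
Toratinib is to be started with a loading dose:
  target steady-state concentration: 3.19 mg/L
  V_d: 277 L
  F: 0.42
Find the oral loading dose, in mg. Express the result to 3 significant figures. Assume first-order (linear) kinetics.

LD = Css × Vd / F = 3.19 × 277 / 0.42 = 2104 mg

2100 mg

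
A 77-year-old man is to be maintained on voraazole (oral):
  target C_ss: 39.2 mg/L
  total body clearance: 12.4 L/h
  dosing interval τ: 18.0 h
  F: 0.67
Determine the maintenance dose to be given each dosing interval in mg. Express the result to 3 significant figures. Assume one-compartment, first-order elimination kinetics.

13100 mg

At steady state, F × (Dose/τ) = Css × CL.
Dose = Css × CL × τ / F = 39.2 × 12.40 × 18.0 / 0.67 = 13060 mg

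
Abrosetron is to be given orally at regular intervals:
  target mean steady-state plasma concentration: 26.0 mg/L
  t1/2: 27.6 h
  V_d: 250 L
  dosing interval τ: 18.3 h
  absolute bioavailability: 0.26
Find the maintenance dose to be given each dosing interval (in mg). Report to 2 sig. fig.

11000 mg

k = ln2 / t½ = 0.693147 / 27.6 = 0.02511 h⁻¹
CL = k × Vd = 0.02511 × 250 = 6.278 L/h
At steady state, F × (Dose/τ) = Css × CL.
Dose = Css × CL × τ / F = 26.0 × 6.278 × 18.3 / 0.26 = 11490 mg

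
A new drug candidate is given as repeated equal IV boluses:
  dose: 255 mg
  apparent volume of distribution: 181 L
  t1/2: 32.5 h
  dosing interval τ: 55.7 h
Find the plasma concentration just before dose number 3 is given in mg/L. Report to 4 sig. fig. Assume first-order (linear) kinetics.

C₀ per dose = Dose / Vd = 255 / 181 = 1.409 mg/L
k = ln2 / t½ = 0.693147 / 32.5 = 0.02133 h⁻¹
Fraction remaining after one interval: r = e^(−kτ) = e^(−0.02133 × 55.7) = 0.3048
Before dose 3, 2 doses have been given (aged 1τ, 2τ).
C_trough = C₀ × (r + r²) = 1.409 × (0.3048 + 0.09290) = 0.5604 mg/L

0.5604 mg/L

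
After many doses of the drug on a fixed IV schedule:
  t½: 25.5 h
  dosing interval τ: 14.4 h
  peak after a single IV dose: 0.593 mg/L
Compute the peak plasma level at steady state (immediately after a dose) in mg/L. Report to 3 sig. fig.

1.83 mg/L

k = ln2 / t½ = 0.693147 / 25.5 = 0.02718 h⁻¹
e^(−kτ) = e^(−0.02718 × 14.4) = 0.6761
Accumulation ratio R = 1 / (1 − e^(−kτ)) = 1 / (1 − 0.6761) = 3.087
Steady-state peak = C₀ × R = 0.593 × 3.087 = 1.831 mg/L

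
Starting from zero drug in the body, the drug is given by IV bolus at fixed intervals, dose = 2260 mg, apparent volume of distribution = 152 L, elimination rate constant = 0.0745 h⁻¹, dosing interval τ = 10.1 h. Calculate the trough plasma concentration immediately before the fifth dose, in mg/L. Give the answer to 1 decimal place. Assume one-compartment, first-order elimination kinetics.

C₀ per dose = Dose / Vd = 2260 / 152 = 14.87 mg/L
Fraction remaining after one interval: r = e^(−kτ) = e^(−0.07450 × 10.1) = 0.4712
Before dose 5, 4 doses have been given (aged 1τ, 2τ, 3τ, 4τ).
C_trough = C₀ × (r + r² + … + r^4) = C₀ × r(1−r^4)/(1−r)
        = 14.87 × 0.4712 × (1 − 0.04930) / (1 − 0.4712) = 12.60 mg/L

12.6 mg/L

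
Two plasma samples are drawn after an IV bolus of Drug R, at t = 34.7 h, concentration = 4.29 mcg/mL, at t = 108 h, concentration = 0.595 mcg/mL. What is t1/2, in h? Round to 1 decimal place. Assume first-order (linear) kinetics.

25.7 h

k = ln(C₁/C₂) / (t₂ − t₁) = ln(4.29/0.595) / (108 − 34.7)
  = 1.975 / 73.30 = 0.02694 h⁻¹
t½ = ln2 / k = 0.693147 / 0.02694 = 25.73 h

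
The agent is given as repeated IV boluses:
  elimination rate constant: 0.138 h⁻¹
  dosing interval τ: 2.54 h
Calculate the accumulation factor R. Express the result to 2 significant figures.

3.4

e^(−kτ) = e^(−0.1380 × 2.54) = 0.7043
Accumulation ratio R = 1 / (1 − e^(−kτ)) = 1 / (1 − 0.7043) = 3.382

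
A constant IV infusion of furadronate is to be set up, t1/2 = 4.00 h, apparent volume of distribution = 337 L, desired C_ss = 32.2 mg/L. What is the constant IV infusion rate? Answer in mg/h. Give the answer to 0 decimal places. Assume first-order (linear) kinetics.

1880 mg/h

k = ln2 / t½ = 0.693147 / 4.00 = 0.1733 h⁻¹
CL = k × Vd = 0.1733 × 337 = 58.40 L/h
At steady state, infusion rate R₀ = Css × CL = 32.2 × 58.40 = 1880 mg/h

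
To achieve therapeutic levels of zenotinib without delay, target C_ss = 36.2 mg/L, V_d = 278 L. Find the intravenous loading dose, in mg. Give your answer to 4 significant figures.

10060 mg

LD = Css × Vd = 36.2 × 278 = 10060 mg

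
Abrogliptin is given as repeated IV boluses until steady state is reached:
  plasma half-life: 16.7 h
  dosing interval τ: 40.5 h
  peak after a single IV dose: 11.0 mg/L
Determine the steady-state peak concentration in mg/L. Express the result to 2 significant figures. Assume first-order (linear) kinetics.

k = ln2 / t½ = 0.693147 / 16.7 = 0.04151 h⁻¹
e^(−kτ) = e^(−0.04151 × 40.5) = 0.1862
Accumulation ratio R = 1 / (1 − e^(−kτ)) = 1 / (1 − 0.1862) = 1.229
Steady-state peak = C₀ × R = 11.0 × 1.229 = 13.52 mg/L

14 mg/L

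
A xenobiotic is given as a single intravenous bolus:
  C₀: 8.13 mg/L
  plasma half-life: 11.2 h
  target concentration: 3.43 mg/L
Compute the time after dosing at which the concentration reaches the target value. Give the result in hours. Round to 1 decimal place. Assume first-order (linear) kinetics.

13.9 h

k = ln2 / t½ = 0.693147 / 11.2 = 0.06189 h⁻¹
t = ln(C₀ / C) / k = ln(8.130 / 3.43) / 0.06189
  = ln(2.370) / 0.06189 = 0.8629 / 0.06189 = 13.94 h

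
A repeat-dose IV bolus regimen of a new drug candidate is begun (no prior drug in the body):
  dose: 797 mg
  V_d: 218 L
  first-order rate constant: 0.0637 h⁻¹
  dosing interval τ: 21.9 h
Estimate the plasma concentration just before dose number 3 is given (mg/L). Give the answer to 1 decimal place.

C₀ per dose = Dose / Vd = 797 / 218 = 3.656 mg/L
Fraction remaining after one interval: r = e^(−kτ) = e^(−0.06370 × 21.9) = 0.2478
Before dose 3, 2 doses have been given (aged 1τ, 2τ).
C_trough = C₀ × (r + r²) = 3.656 × (0.2478 + 0.06140) = 1.130 mg/L

1.1 mg/L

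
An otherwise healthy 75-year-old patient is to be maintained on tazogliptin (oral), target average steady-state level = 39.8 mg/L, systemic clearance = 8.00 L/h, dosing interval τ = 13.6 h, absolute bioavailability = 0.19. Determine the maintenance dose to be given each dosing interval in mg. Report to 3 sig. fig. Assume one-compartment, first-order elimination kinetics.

At steady state, F × (Dose/τ) = Css × CL.
Dose = Css × CL × τ / F = 39.8 × 8.000 × 13.6 / 0.19 = 22790 mg

22800 mg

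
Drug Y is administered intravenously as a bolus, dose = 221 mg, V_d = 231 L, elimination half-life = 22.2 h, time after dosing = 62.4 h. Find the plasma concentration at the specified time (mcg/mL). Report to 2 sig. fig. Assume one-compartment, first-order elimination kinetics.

0.14 mcg/mL

C₀ = Dose / Vd = 221.0 / 231 = 0.9567 mg/L
k = ln2 / t½ = 0.693147 / 22.2 = 0.03122 h⁻¹
C = C₀ · e^(−k·t) = 0.9567 × e^(−0.03122 × 62.4)
  = 0.9567 × 0.1425 = 0.1363 mg/L
(0.1363 mg/L = 0.1363 mcg/mL)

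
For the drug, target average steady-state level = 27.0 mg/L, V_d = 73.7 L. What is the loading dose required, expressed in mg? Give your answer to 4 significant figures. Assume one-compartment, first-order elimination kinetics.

1990 mg

LD = Css × Vd = 27.0 × 73.7 = 1990 mg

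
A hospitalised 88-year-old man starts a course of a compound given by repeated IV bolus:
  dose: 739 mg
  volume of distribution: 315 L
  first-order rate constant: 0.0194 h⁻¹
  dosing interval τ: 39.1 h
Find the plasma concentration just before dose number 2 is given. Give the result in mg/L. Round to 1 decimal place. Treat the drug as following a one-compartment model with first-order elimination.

1.1 mg/L

C₀ per dose = Dose / Vd = 739 / 315 = 2.346 mg/L
Fraction remaining after one interval: r = e^(−kτ) = e^(−0.01940 × 39.1) = 0.4683
Before dose 2, 1 dose has been given (aged 1τ).
C_trough = C₀ × r = 2.346 × 0.4683 = 1.099 mg/L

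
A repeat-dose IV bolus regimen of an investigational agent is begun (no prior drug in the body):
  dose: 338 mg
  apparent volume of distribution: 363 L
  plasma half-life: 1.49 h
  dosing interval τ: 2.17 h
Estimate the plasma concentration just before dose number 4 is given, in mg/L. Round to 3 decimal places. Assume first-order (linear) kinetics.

C₀ per dose = Dose / Vd = 338 / 363 = 0.9311 mg/L
k = ln2 / t½ = 0.693147 / 1.49 = 0.4652 h⁻¹
Fraction remaining after one interval: r = e^(−kτ) = e^(−0.4652 × 2.17) = 0.3644
Before dose 4, 3 doses have been given (aged 1τ, 2τ, 3τ).
C_trough = C₀ × (r + r² + … + r^3) = C₀ × r(1−r^3)/(1−r)
        = 0.9311 × 0.3644 × (1 − 0.04839) / (1 − 0.3644) = 0.5080 mg/L

0.508 mg/L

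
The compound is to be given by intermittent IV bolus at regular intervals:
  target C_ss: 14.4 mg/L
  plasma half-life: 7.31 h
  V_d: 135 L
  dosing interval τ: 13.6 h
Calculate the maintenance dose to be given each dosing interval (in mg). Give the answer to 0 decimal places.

k = ln2 / t½ = 0.693147 / 7.31 = 0.09482 h⁻¹
CL = k × Vd = 0.09482 × 135 = 12.80 L/h
At steady state, Dose/τ = Css × CL.
Dose = Css × CL × τ = 14.4 × 12.80 × 13.6 = 2507 mg

2507 mg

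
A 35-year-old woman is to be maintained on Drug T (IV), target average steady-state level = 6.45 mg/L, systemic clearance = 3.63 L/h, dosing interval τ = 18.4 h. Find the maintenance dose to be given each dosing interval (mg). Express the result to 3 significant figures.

431 mg

At steady state, Dose/τ = Css × CL.
Dose = Css × CL × τ = 6.45 × 3.630 × 18.4 = 430.8 mg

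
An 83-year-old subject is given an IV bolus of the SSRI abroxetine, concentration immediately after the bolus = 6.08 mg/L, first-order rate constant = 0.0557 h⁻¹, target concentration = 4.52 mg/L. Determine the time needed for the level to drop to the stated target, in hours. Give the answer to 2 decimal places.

t = ln(C₀ / C) / k = ln(6.080 / 4.52) / 0.05570
  = ln(1.345) / 0.05570 = 0.2964 / 0.05570 = 5.321 h

5.32 h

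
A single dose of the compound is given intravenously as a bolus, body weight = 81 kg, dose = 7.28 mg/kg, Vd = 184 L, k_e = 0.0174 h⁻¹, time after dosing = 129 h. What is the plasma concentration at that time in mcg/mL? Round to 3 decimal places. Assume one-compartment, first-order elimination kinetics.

Total dose = 7.28 × 81 = 589.7 mg
C₀ = Dose / Vd = 589.7 / 184 = 3.205 mg/L
C = C₀ · e^(−k·t) = 3.205 × e^(−0.01740 × 129)
  = 3.205 × 0.1060 = 0.3397 mg/L
(0.3397 mg/L = 0.3397 mcg/mL)

0.340 mcg/mL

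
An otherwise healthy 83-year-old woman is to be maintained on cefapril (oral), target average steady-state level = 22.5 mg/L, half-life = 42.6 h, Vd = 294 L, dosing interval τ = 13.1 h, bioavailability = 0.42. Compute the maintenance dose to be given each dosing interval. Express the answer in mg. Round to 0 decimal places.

3357 mg

k = ln2 / t½ = 0.693147 / 42.6 = 0.01627 h⁻¹
CL = k × Vd = 0.01627 × 294 = 4.783 L/h
At steady state, F × (Dose/τ) = Css × CL.
Dose = Css × CL × τ / F = 22.5 × 4.783 × 13.1 / 0.42 = 3357 mg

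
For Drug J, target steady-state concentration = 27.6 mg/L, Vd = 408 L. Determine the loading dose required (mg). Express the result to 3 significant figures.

LD = Css × Vd = 27.6 × 408 = 11260 mg

11300 mg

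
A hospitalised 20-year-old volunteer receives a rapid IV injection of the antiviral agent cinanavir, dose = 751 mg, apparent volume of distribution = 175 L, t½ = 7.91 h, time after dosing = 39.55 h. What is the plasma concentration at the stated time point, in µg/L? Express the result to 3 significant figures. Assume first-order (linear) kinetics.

134 µg/L

C₀ = Dose / Vd = 751.0 / 175 = 4.291 mg/L
k = ln2 / t½ = 0.693147 / 7.91 = 0.08763 h⁻¹
t / t½ = 39.55 / 7.91 = 5 half-lives
C = C₀ × (1/2)^5 = 4.291 × 0.03125 = 0.1341 mg/L
Convert: 0.1341 mg/L × 1000 = 134.1 µg/L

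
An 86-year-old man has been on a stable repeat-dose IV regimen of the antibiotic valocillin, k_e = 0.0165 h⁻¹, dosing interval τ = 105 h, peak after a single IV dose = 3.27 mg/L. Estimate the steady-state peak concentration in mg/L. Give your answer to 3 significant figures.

3.97 mg/L

e^(−kτ) = e^(−0.01650 × 105) = 0.1768
Accumulation ratio R = 1 / (1 − e^(−kτ)) = 1 / (1 − 0.1768) = 1.215
Steady-state peak = C₀ × R = 3.27 × 1.215 = 3.973 mg/L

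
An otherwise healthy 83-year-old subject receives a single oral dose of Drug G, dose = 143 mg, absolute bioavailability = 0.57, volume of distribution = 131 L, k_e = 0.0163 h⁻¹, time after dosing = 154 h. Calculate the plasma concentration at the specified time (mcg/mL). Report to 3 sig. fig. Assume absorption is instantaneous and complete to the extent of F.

0.0506 mcg/mL

Amount reaching circulation = F × Dose = 0.57 × 143.0 = 81.51 mg
C₀ = F·Dose / Vd = 81.51 / 131 = 0.6222 mg/L
C = C₀ · e^(−k·t) = 0.6222 × e^(−0.01630 × 154)
  = 0.6222 × 0.08125 = 0.05055 mg/L
(0.05055 mg/L = 0.05055 mcg/mL)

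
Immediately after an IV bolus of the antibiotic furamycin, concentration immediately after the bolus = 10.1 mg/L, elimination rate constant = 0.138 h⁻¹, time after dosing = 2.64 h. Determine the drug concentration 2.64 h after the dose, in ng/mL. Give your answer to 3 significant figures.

7020 ng/mL

C = C₀ · e^(−k·t) = 10.10 × e^(−0.1380 × 2.64)
  = 10.10 × 0.6947 = 7.016 mg/L
Convert: 7.016 mg/L × 1000 = 7016 ng/mL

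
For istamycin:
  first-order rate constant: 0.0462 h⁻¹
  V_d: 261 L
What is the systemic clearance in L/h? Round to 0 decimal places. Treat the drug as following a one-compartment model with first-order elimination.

12 L/h

CL = k × Vd = 0.0462 × 261 = 12.06 L/h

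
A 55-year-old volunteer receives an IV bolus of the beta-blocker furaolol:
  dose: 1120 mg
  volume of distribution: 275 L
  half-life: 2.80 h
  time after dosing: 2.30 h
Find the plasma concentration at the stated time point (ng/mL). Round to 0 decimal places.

2305 ng/mL

C₀ = Dose / Vd = 1120 / 275 = 4.073 mg/L
k = ln2 / t½ = 0.693147 / 2.80 = 0.2476 h⁻¹
C = C₀ · e^(−k·t) = 4.073 × e^(−0.2476 × 2.30)
  = 4.073 × 0.5658 = 2.305 mg/L
Convert: 2.305 mg/L × 1000 = 2305 ng/mL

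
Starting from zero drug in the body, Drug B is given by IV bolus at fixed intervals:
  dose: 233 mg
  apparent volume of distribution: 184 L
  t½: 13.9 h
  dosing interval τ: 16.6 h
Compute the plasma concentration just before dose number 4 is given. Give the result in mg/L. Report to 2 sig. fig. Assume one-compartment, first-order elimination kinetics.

C₀ per dose = Dose / Vd = 233 / 184 = 1.266 mg/L
k = ln2 / t½ = 0.693147 / 13.9 = 0.04987 h⁻¹
Fraction remaining after one interval: r = e^(−kτ) = e^(−0.04987 × 16.6) = 0.4370
Before dose 4, 3 doses have been given (aged 1τ, 2τ, 3τ).
C_trough = C₀ × (r + r² + … + r^3) = C₀ × r(1−r^3)/(1−r)
        = 1.266 × 0.4370 × (1 − 0.08345) / (1 − 0.4370) = 0.9007 mg/L

0.90 mg/L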